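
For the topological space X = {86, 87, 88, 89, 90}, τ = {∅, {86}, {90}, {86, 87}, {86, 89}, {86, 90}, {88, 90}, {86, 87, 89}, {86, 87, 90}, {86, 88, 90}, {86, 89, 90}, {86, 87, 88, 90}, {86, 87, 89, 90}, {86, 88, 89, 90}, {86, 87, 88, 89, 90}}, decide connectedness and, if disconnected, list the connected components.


(X, τ) is disconnected; components = [{88, 90}, {86, 87, 89}].

Find clopen sets (U ∈ τ with X ∖ U ∈ τ):
  U = ∅, X ∖ U = {86, 87, 88, 89, 90} — both open, so U is clopen.
  U = {88, 90}, X ∖ U = {86, 87, 89} — both open, so U is clopen.
  U = {86, 87, 89}, X ∖ U = {88, 90} — both open, so U is clopen.
  U = {86, 87, 88, 89, 90}, X ∖ U = ∅ — both open, so U is clopen.
Nontrivial clopen(s) exist: e.g. {88, 90}. So (X, τ) is disconnected.
Compute connected components by grouping points that agree on all clopens:
  component: {88, 90}
  component: {86, 87, 89}


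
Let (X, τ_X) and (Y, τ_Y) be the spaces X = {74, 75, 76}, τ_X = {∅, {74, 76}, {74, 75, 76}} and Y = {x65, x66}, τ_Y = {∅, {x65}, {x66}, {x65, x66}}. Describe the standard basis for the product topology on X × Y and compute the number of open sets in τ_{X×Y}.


Basis B = {∅ × ∅, {74, 76} × {x65}, {74, 76} × {x66}, {74, 75, 76} × {x65}, {74, 75, 76} × {x66}, {74, 76} × {x65, x66}, {74, 75, 76} × {x65, x66}}; |τ_{X×Y}| = 9.

Enumerate products U × V with U ∈ τ_X, V ∈ τ_Y (deduplicated):
  ∅ × ∅ = {} (∅)
  {74, 76} × {x65} = {(74,x65), (76,x65)}
  {74, 76} × {x66} = {(74,x66), (76,x66)}
  {74, 75, 76} × {x65} = {(74,x65), (75,x65), (76,x65)}
  {74, 75, 76} × {x66} = {(74,x66), (75,x66), (76,x66)}
  {74, 76} × {x65, x66} = {(74,x65), (74,x66), (76,x65), (76,x66)}
  {74, 75, 76} × {x65, x66} = {(74,x65), (74,x66), (75,x65), (75,x66), (76,x65), (76,x66)}
These 7 distinct sets form the basis B.
Close under arbitrary unions to get τ_{X×Y}; counting gives |τ_{X×Y}| = 9.


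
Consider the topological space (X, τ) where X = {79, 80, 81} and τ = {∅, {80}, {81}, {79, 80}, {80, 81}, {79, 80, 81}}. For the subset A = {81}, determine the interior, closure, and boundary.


int(A) = {81}, cl(A) = {81}, ∂A = ∅.

Closed sets in (X, τ) are complements of opens:
  closed(X, τ) = {∅, {79}, {81}, {79, 80}, {79, 81}, {79, 80, 81}}.
int(A) = ⋃ {U ∈ τ : U ⊆ A}. Opens contained in A: ∅, {81}.
Taking the union of these: int(A) = {81}.
cl(A) = ⋂ {C closed : A ⊆ C}. Closed sets containing A: {81}, {79, 81}, {79, 80, 81}.
Intersecting these: cl(A) = {81}.
∂A = cl(A) ∖ int(A) = {81} ∖ {81} = ∅.


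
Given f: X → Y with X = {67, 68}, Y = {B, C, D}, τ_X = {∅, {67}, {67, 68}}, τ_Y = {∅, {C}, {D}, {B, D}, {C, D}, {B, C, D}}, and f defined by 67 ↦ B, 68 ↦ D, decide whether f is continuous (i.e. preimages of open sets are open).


f is NOT continuous.

Compute f^{-1}(U) for each U ∈ τ_Y:
  U = ∅: f^{-1}(U) = ∅ ∈ τ_X ✓.
  U = {C}: f^{-1}(U) = ∅ ∈ τ_X ✓.
  U = {D}: f^{-1}(U) = {68} ∉ τ_X ✗.
  U = {B, D}: f^{-1}(U) = {67, 68} ∈ τ_X ✓.
  U = {C, D}: f^{-1}(U) = {68} ∉ τ_X ✗.
  U = {B, C, D}: f^{-1}(U) = {67, 68} ∈ τ_X ✓.
Found U = {D} with f^{-1}(U) = {68} not in τ_X. Therefore f is NOT continuous.


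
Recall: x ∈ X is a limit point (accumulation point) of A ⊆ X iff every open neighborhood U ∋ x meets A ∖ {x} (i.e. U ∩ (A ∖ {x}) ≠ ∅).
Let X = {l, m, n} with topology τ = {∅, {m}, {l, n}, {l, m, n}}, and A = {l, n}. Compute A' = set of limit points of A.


A' = {l, n}

For each x ∈ X, list the open sets U ∈ τ with x ∈ U, then check whether U ∩ (A ∖ {x}) ≠ ∅ for every such U.
  x = l: opens ∋ x are {l, n}, {l, m, n}; each meets A ∖ {l}, so x IS a limit point.
  x = m: open {m} ∋ x has {m} ∩ (A ∖ {m}) = ∅, so x is NOT a limit point.
  x = n: opens ∋ x are {l, n}, {l, m, n}; each meets A ∖ {n}, so x IS a limit point.
Collecting: A' = {l, n}.


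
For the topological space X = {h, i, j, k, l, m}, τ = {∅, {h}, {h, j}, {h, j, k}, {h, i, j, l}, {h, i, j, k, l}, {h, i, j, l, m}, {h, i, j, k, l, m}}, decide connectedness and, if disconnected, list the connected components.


(X, τ) is connected.

Find clopen sets (U ∈ τ with X ∖ U ∈ τ):
  U = ∅, X ∖ U = {h, i, j, k, l, m} — both open, so U is clopen.
  U = {h, i, j, k, l, m}, X ∖ U = ∅ — both open, so U is clopen.
Only trivial clopens (∅ and X) exist, so (X, τ) is connected.
Compute connected components by grouping points that agree on all clopens:
  component: {h, i, j, k, l, m}


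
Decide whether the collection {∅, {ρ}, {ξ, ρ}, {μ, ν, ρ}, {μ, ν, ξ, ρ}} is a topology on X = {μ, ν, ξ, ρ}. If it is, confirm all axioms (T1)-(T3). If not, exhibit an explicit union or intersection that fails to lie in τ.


τ IS a topology on X.

Axiom (T1): ∅ ∈ τ? Yes; X ∈ τ? Yes.
Axiom (T2/T3): check pairwise unions and intersections of members of τ.
All pairwise intersections and unions checked — each lies in τ. Therefore τ satisfies (T1), (T2), (T3): it IS a topology on X.


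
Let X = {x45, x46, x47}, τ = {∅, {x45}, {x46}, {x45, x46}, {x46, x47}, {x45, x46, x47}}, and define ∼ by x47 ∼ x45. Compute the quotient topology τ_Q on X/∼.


X/∼ = {[x45=x47], [x46]}; |τ_Q| = 3.

Equivalence classes: [x45=x47], [x46].
Quotient map π: X → X/∼ sends x45 ↦ [x45=x47], x46 ↦ [x46], x47 ↦ [x45=x47].
For each subset V ⊆ X/∼, compute π^{-1}(V) ⊆ X and check whether π^{-1}(V) ∈ τ. V is open in τ_Q iff π^{-1}(V) ∈ τ.
  V = {}: π^{-1}(V) = ∅ ∈ τ ✓.
  V = {[x45=x47]}: π^{-1}(V) = {x45, x47} ∉ τ ✗.
  V = {[x46]}: π^{-1}(V) = {x46} ∈ τ ✓.
  V = {[x45=x47], [x46]}: π^{-1}(V) = {x45, x46, x47} ∈ τ ✓.
Open sets in the quotient: τ_Q = {{}, {[x46]}, {[x45=x47], [x46]}} (3 elements).


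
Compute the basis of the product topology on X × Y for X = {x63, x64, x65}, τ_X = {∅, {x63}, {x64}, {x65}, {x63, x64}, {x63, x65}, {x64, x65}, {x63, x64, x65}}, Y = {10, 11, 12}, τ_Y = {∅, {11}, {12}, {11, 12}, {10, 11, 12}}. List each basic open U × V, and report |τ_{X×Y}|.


Basis B = {∅ × ∅, {x63} × {11}, {x63} × {12}, {x64} × {11}, {x64} × {12}, {x65} × {11}, {x65} × {12}, {x63} × {11, 12}, {x63, x64} × {11}, {x63, x65} × {11}, {x63, x64} × {12}, {x63, x65} × {12}, {x64} × {11, 12}, {x64, x65} × {11}, {x64, x65} × {12}, {x65} × {11, 12}, {x63} × {10, 11, 12}, {x63, x64, x65} × {11}, {x63, x64, x65} × {12}, {x64} × {10, 11, 12}, {x65} × {10, 11, 12}, {x63, x64} × {11, 12}, {x63, x65} × {11, 12}, {x64, x65} × {11, 12}, {x63, x64} × {10, 11, 12}, {x63, x65} × {10, 11, 12}, {x63, x64, x65} × {11, 12}, {x64, x65} × {10, 11, 12}, {x63, x64, x65} × {10, 11, 12}}; |τ_{X×Y}| = 125.

Enumerate products U × V with U ∈ τ_X, V ∈ τ_Y (deduplicated):
  ∅ × ∅ = {} (∅)
  {x63} × {11} = {(x63,11)}
  {x63} × {12} = {(x63,12)}
  {x64} × {11} = {(x64,11)}
  {x64} × {12} = {(x64,12)}
  {x65} × {11} = {(x65,11)}
  {x65} × {12} = {(x65,12)}
  {x63} × {11, 12} = {(x63,11), (x63,12)}
  {x63, x64} × {11} = {(x63,11), (x64,11)}
  {x63, x65} × {11} = {(x63,11), (x65,11)}
  {x63, x64} × {12} = {(x63,12), (x64,12)}
  {x63, x65} × {12} = {(x63,12), (x65,12)}
  {x64} × {11, 12} = {(x64,11), (x64,12)}
  {x64, x65} × {11} = {(x64,11), (x65,11)}
  {x64, x65} × {12} = {(x64,12), (x65,12)}
  {x65} × {11, 12} = {(x65,11), (x65,12)}
  {x63} × {10, 11, 12} = {(x63,10), (x63,11), (x63,12)}
  {x63, x64, x65} × {11} = {(x63,11), (x64,11), (x65,11)}
  {x63, x64, x65} × {12} = {(x63,12), (x64,12), (x65,12)}
  {x64} × {10, 11, 12} = {(x64,10), (x64,11), (x64,12)}
  {x65} × {10, 11, 12} = {(x65,10), (x65,11), (x65,12)}
  {x63, x64} × {11, 12} = {(x63,11), (x63,12), (x64,11), (x64,12)}
  {x63, x65} × {11, 12} = {(x63,11), (x63,12), (x65,11), (x65,12)}
  {x64, x65} × {11, 12} = {(x64,11), (x64,12), (x65,11), (x65,12)}
  {x63, x64} × {10, 11, 12} = {(x63,10), (x63,11), (x63,12), (x64,10), (x64,11), (x64,12)}
  {x63, x65} × {10, 11, 12} = {(x63,10), (x63,11), (x63,12), (x65,10), (x65,11), (x65,12)}
  {x63, x64, x65} × {11, 12} = {(x63,11), (x63,12), (x64,11), (x64,12), (x65,11), (x65,12)}
  {x64, x65} × {10, 11, 12} = {(x64,10), (x64,11), (x64,12), (x65,10), (x65,11), (x65,12)}
  {x63, x64, x65} × {10, 11, 12} = {(x63,10), (x63,11), (x63,12), (x64,10), (x64,11), (x64,12), (x65,10), (x65,11), (x65,12)}
These 29 distinct sets form the basis B.
Close under arbitrary unions to get τ_{X×Y}; counting gives |τ_{X×Y}| = 125.


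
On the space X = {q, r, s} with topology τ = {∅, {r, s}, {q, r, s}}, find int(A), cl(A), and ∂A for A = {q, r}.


int(A) = ∅, cl(A) = {q, r, s}, ∂A = {q, r, s}.

Closed sets in (X, τ) are complements of opens:
  closed(X, τ) = {∅, {q}, {q, r, s}}.
int(A) = ⋃ {U ∈ τ : U ⊆ A}. Opens contained in A: ∅.
Taking the union of these: int(A) = ∅.
cl(A) = ⋂ {C closed : A ⊆ C}. Closed sets containing A: {q, r, s}.
Intersecting these: cl(A) = {q, r, s}.
∂A = cl(A) ∖ int(A) = {q, r, s} ∖ ∅ = {q, r, s}.


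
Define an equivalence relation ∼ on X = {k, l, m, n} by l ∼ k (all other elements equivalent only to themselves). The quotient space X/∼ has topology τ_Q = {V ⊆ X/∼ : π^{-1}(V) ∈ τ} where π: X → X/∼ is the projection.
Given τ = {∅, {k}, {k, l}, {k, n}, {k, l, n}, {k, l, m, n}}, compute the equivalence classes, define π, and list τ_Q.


X/∼ = {[k=l], [m], [n]}; |τ_Q| = 4.

Equivalence classes: [k=l], [m], [n].
Quotient map π: X → X/∼ sends k ↦ [k=l], l ↦ [k=l], m ↦ [m], n ↦ [n].
For each subset V ⊆ X/∼, compute π^{-1}(V) ⊆ X and check whether π^{-1}(V) ∈ τ. V is open in τ_Q iff π^{-1}(V) ∈ τ.
  V = {}: π^{-1}(V) = ∅ ∈ τ ✓.
  V = {[k=l]}: π^{-1}(V) = {k, l} ∈ τ ✓.
  V = {[m]}: π^{-1}(V) = {m} ∉ τ ✗.
  V = {[k=l], [m]}: π^{-1}(V) = {k, l, m} ∉ τ ✗.
  V = {[n]}: π^{-1}(V) = {n} ∉ τ ✗.
  V = {[k=l], [n]}: π^{-1}(V) = {k, l, n} ∈ τ ✓.
  V = {[m], [n]}: π^{-1}(V) = {m, n} ∉ τ ✗.
  V = {[k=l], [m], [n]}: π^{-1}(V) = {k, l, m, n} ∈ τ ✓.
Open sets in the quotient: τ_Q = {{}, {[k=l]}, {[k=l], [n]}, {[k=l], [m], [n]}} (4 elements).


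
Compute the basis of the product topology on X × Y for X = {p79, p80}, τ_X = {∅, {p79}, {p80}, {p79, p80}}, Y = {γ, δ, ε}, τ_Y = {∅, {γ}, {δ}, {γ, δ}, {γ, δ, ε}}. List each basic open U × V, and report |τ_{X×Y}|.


Basis B = {∅ × ∅, {p79} × {γ}, {p79} × {δ}, {p80} × {γ}, {p80} × {δ}, {p79} × {γ, δ}, {p79, p80} × {γ}, {p79, p80} × {δ}, {p80} × {γ, δ}, {p79} × {γ, δ, ε}, {p80} × {γ, δ, ε}, {p79, p80} × {γ, δ}, {p79, p80} × {γ, δ, ε}}; |τ_{X×Y}| = 25.

Enumerate products U × V with U ∈ τ_X, V ∈ τ_Y (deduplicated):
  ∅ × ∅ = {} (∅)
  {p79} × {γ} = {(p79,γ)}
  {p79} × {δ} = {(p79,δ)}
  {p80} × {γ} = {(p80,γ)}
  {p80} × {δ} = {(p80,δ)}
  {p79} × {γ, δ} = {(p79,γ), (p79,δ)}
  {p79, p80} × {γ} = {(p79,γ), (p80,γ)}
  {p79, p80} × {δ} = {(p79,δ), (p80,δ)}
  {p80} × {γ, δ} = {(p80,γ), (p80,δ)}
  {p79} × {γ, δ, ε} = {(p79,γ), (p79,δ), (p79,ε)}
  {p80} × {γ, δ, ε} = {(p80,γ), (p80,δ), (p80,ε)}
  {p79, p80} × {γ, δ} = {(p79,γ), (p79,δ), (p80,γ), (p80,δ)}
  {p79, p80} × {γ, δ, ε} = {(p79,γ), (p79,δ), (p79,ε), (p80,γ), (p80,δ), (p80,ε)}
These 13 distinct sets form the basis B.
Close under arbitrary unions to get τ_{X×Y}; counting gives |τ_{X×Y}| = 25.


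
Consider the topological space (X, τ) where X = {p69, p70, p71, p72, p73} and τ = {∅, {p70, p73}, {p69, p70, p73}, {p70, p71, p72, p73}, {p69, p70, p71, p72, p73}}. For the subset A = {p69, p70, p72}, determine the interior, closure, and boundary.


int(A) = ∅, cl(A) = {p69, p70, p71, p72, p73}, ∂A = {p69, p70, p71, p72, p73}.

Closed sets in (X, τ) are complements of opens:
  closed(X, τ) = {∅, {p69}, {p71, p72}, {p69, p71, p72}, {p69, p70, p71, p72, p73}}.
int(A) = ⋃ {U ∈ τ : U ⊆ A}. Opens contained in A: ∅.
Taking the union of these: int(A) = ∅.
cl(A) = ⋂ {C closed : A ⊆ C}. Closed sets containing A: {p69, p70, p71, p72, p73}.
Intersecting these: cl(A) = {p69, p70, p71, p72, p73}.
∂A = cl(A) ∖ int(A) = {p69, p70, p71, p72, p73} ∖ ∅ = {p69, p70, p71, p72, p73}.


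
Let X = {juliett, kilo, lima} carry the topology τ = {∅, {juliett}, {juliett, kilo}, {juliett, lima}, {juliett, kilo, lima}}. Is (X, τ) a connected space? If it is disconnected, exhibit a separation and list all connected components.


(X, τ) is connected.

Find clopen sets (U ∈ τ with X ∖ U ∈ τ):
  U = ∅, X ∖ U = {juliett, kilo, lima} — both open, so U is clopen.
  U = {juliett, kilo, lima}, X ∖ U = ∅ — both open, so U is clopen.
Only trivial clopens (∅ and X) exist, so (X, τ) is connected.
Compute connected components by grouping points that agree on all clopens:
  component: {juliett, kilo, lima}


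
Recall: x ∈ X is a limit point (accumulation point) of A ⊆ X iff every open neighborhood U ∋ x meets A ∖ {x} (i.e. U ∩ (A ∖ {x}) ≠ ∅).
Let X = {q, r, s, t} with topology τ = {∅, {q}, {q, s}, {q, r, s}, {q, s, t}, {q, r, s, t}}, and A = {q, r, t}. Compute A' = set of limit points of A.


A' = {r, s, t}

For each x ∈ X, list the open sets U ∈ τ with x ∈ U, then check whether U ∩ (A ∖ {x}) ≠ ∅ for every such U.
  x = q: open {q} ∋ x has {q} ∩ (A ∖ {q}) = ∅, so x is NOT a limit point.
  x = r: opens ∋ x are {q, r, s}, {q, r, s, t}; each meets A ∖ {r}, so x IS a limit point.
  x = s: opens ∋ x are {q, s}, {q, r, s}, {q, s, t}, {q, r, s, t}; each meets A ∖ {s}, so x IS a limit point.
  x = t: opens ∋ x are {q, s, t}, {q, r, s, t}; each meets A ∖ {t}, so x IS a limit point.
Collecting: A' = {r, s, t}.


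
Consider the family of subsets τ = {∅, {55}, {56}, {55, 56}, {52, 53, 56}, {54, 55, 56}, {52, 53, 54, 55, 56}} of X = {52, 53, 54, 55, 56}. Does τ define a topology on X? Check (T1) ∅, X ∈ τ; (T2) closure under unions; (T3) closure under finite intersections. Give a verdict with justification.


τ is NOT a topology on X.

Axiom (T1): ∅ ∈ τ? Yes; X ∈ τ? Yes.
Axiom (T2/T3): check pairwise unions and intersections of members of τ.
Counterexample for (T2): {55} ∪ {52, 53, 56} = {52, 53, 55, 56} ∉ τ. Therefore τ is NOT a topology.


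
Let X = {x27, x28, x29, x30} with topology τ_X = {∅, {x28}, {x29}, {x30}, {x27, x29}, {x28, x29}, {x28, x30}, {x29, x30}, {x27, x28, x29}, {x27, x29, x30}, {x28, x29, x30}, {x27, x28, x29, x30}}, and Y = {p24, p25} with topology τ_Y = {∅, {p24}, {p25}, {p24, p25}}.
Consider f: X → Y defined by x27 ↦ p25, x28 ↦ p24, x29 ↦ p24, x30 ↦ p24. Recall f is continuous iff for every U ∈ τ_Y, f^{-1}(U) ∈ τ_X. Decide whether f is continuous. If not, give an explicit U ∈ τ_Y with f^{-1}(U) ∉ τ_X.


f is NOT continuous.

Compute f^{-1}(U) for each U ∈ τ_Y:
  U = ∅: f^{-1}(U) = ∅ ∈ τ_X ✓.
  U = {p24}: f^{-1}(U) = {x28, x29, x30} ∈ τ_X ✓.
  U = {p25}: f^{-1}(U) = {x27} ∉ τ_X ✗.
  U = {p24, p25}: f^{-1}(U) = {x27, x28, x29, x30} ∈ τ_X ✓.
Found U = {p25} with f^{-1}(U) = {x27} not in τ_X. Therefore f is NOT continuous.


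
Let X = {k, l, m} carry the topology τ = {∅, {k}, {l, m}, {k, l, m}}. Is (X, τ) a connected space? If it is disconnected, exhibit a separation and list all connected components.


(X, τ) is disconnected; components = [{k}, {l, m}].

Find clopen sets (U ∈ τ with X ∖ U ∈ τ):
  U = ∅, X ∖ U = {k, l, m} — both open, so U is clopen.
  U = {k}, X ∖ U = {l, m} — both open, so U is clopen.
  U = {l, m}, X ∖ U = {k} — both open, so U is clopen.
  U = {k, l, m}, X ∖ U = ∅ — both open, so U is clopen.
Nontrivial clopen(s) exist: e.g. {k}. So (X, τ) is disconnected.
Compute connected components by grouping points that agree on all clopens:
  component: {k}
  component: {l, m}


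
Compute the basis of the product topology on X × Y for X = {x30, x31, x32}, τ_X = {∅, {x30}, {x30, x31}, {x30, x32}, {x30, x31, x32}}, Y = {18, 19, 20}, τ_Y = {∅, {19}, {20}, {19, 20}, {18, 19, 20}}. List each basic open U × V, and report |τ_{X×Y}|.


Basis B = {∅ × ∅, {x30} × {19}, {x30} × {20}, {x30} × {19, 20}, {x30, x31} × {19}, {x30, x32} × {19}, {x30, x31} × {20}, {x30, x32} × {20}, {x30} × {18, 19, 20}, {x30, x31, x32} × {19}, {x30, x31, x32} × {20}, {x30, x31} × {19, 20}, {x30, x32} × {19, 20}, {x30, x31} × {18, 19, 20}, {x30, x32} × {18, 19, 20}, {x30, x31, x32} × {19, 20}, {x30, x31, x32} × {18, 19, 20}}; |τ_{X×Y}| = 50.

Enumerate products U × V with U ∈ τ_X, V ∈ τ_Y (deduplicated):
  ∅ × ∅ = {} (∅)
  {x30} × {19} = {(x30,19)}
  {x30} × {20} = {(x30,20)}
  {x30} × {19, 20} = {(x30,19), (x30,20)}
  {x30, x31} × {19} = {(x30,19), (x31,19)}
  {x30, x32} × {19} = {(x30,19), (x32,19)}
  {x30, x31} × {20} = {(x30,20), (x31,20)}
  {x30, x32} × {20} = {(x30,20), (x32,20)}
  {x30} × {18, 19, 20} = {(x30,18), (x30,19), (x30,20)}
  {x30, x31, x32} × {19} = {(x30,19), (x31,19), (x32,19)}
  {x30, x31, x32} × {20} = {(x30,20), (x31,20), (x32,20)}
  {x30, x31} × {19, 20} = {(x30,19), (x30,20), (x31,19), (x31,20)}
  {x30, x32} × {19, 20} = {(x30,19), (x30,20), (x32,19), (x32,20)}
  {x30, x31} × {18, 19, 20} = {(x30,18), (x30,19), (x30,20), (x31,18), (x31,19), (x31,20)}
  {x30, x32} × {18, 19, 20} = {(x30,18), (x30,19), (x30,20), (x32,18), (x32,19), (x32,20)}
  {x30, x31, x32} × {19, 20} = {(x30,19), (x30,20), (x31,19), (x31,20), (x32,19), (x32,20)}
  {x30, x31, x32} × {18, 19, 20} = {(x30,18), (x30,19), (x30,20), (x31,18), (x31,19), (x31,20), (x32,18), (x32,19), (x32,20)}
These 17 distinct sets form the basis B.
Close under arbitrary unions to get τ_{X×Y}; counting gives |τ_{X×Y}| = 50.


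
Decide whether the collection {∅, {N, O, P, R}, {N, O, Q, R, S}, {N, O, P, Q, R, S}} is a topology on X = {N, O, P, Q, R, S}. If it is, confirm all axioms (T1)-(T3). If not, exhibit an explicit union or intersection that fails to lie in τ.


τ is NOT a topology on X.

Axiom (T1): ∅ ∈ τ? Yes; X ∈ τ? Yes.
Axiom (T2/T3): check pairwise unions and intersections of members of τ.
Counterexample for (T3): {N, O, P, R} ∩ {N, O, Q, R, S} = {N, O, R} ∉ τ. Therefore τ is NOT a topology.


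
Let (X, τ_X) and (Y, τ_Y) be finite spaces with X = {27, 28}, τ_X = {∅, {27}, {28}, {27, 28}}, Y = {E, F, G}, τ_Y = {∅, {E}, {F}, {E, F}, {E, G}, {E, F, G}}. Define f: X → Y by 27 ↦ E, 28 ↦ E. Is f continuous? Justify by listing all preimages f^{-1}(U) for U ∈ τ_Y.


f IS continuous.

Compute f^{-1}(U) for each U ∈ τ_Y:
  U = ∅: f^{-1}(U) = ∅ ∈ τ_X ✓.
  U = {E}: f^{-1}(U) = {27, 28} ∈ τ_X ✓.
  U = {F}: f^{-1}(U) = ∅ ∈ τ_X ✓.
  U = {E, F}: f^{-1}(U) = {27, 28} ∈ τ_X ✓.
  U = {E, G}: f^{-1}(U) = {27, 28} ∈ τ_X ✓.
  U = {E, F, G}: f^{-1}(U) = {27, 28} ∈ τ_X ✓.
Every preimage lies in τ_X, so f IS continuous.


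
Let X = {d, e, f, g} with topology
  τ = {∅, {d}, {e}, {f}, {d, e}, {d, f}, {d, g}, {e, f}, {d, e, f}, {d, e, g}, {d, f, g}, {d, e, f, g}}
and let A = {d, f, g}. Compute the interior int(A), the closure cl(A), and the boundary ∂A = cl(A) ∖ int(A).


int(A) = {d, f, g}, cl(A) = {d, f, g}, ∂A = ∅.

Closed sets in (X, τ) are complements of opens:
  closed(X, τ) = {∅, {e}, {f}, {g}, {d, g}, {e, f}, {e, g}, {f, g}, {d, e, g}, {d, f, g}, {e, f, g}, {d, e, f, g}}.
int(A) = ⋃ {U ∈ τ : U ⊆ A}. Opens contained in A: ∅, {d}, {f}, {d, f}, {d, g}, {d, f, g}.
Taking the union of these: int(A) = {d, f, g}.
cl(A) = ⋂ {C closed : A ⊆ C}. Closed sets containing A: {d, f, g}, {d, e, f, g}.
Intersecting these: cl(A) = {d, f, g}.
∂A = cl(A) ∖ int(A) = {d, f, g} ∖ {d, f, g} = ∅.


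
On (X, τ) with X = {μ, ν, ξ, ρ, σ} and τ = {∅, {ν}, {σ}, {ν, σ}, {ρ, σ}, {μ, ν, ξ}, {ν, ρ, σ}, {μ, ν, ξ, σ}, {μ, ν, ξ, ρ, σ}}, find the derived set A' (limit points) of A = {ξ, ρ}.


A' = {μ}

For each x ∈ X, list the open sets U ∈ τ with x ∈ U, then check whether U ∩ (A ∖ {x}) ≠ ∅ for every such U.
  x = μ: opens ∋ x are {μ, ν, ξ}, {μ, ν, ξ, σ}, {μ, ν, ξ, ρ, σ}; each meets A ∖ {μ}, so x IS a limit point.
  x = ν: open {ν} ∋ x has {ν} ∩ (A ∖ {ν}) = ∅, so x is NOT a limit point.
  x = ξ: open {μ, ν, ξ} ∋ x has {μ, ν, ξ} ∩ (A ∖ {ξ}) = ∅, so x is NOT a limit point.
  x = ρ: open {ρ, σ} ∋ x has {ρ, σ} ∩ (A ∖ {ρ}) = ∅, so x is NOT a limit point.
  x = σ: open {σ} ∋ x has {σ} ∩ (A ∖ {σ}) = ∅, so x is NOT a limit point.
Collecting: A' = {μ}.


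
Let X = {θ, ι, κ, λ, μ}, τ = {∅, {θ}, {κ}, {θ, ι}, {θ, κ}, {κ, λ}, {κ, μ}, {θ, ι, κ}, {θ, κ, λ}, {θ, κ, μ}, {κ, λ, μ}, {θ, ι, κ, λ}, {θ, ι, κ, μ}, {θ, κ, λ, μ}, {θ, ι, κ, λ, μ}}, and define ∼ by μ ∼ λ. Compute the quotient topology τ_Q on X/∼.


X/∼ = {[θ], [ι], [κ], [λ=μ]}; |τ_Q| = 9.

Equivalence classes: [θ], [ι], [κ], [λ=μ].
Quotient map π: X → X/∼ sends θ ↦ [θ], ι ↦ [ι], κ ↦ [κ], λ ↦ [λ=μ], μ ↦ [λ=μ].
For each subset V ⊆ X/∼, compute π^{-1}(V) ⊆ X and check whether π^{-1}(V) ∈ τ. V is open in τ_Q iff π^{-1}(V) ∈ τ.
  V = {}: π^{-1}(V) = ∅ ∈ τ ✓.
  V = {[θ]}: π^{-1}(V) = {θ} ∈ τ ✓.
  V = {[ι]}: π^{-1}(V) = {ι} ∉ τ ✗.
  V = {[θ], [ι]}: π^{-1}(V) = {θ, ι} ∈ τ ✓.
  V = {[κ]}: π^{-1}(V) = {κ} ∈ τ ✓.
  V = {[θ], [κ]}: π^{-1}(V) = {θ, κ} ∈ τ ✓.
  V = {[ι], [κ]}: π^{-1}(V) = {ι, κ} ∉ τ ✗.
  V = {[θ], [ι], [κ]}: π^{-1}(V) = {θ, ι, κ} ∈ τ ✓.
  V = {[λ=μ]}: π^{-1}(V) = {λ, μ} ∉ τ ✗.
  V = {[θ], [λ=μ]}: π^{-1}(V) = {θ, λ, μ} ∉ τ ✗.
  V = {[ι], [λ=μ]}: π^{-1}(V) = {ι, λ, μ} ∉ τ ✗.
  V = {[θ], [ι], [λ=μ]}: π^{-1}(V) = {θ, ι, λ, μ} ∉ τ ✗.
  V = {[κ], [λ=μ]}: π^{-1}(V) = {κ, λ, μ} ∈ τ ✓.
  V = {[θ], [κ], [λ=μ]}: π^{-1}(V) = {θ, κ, λ, μ} ∈ τ ✓.
  V = {[ι], [κ], [λ=μ]}: π^{-1}(V) = {ι, κ, λ, μ} ∉ τ ✗.
  V = {[θ], [ι], [κ], [λ=μ]}: π^{-1}(V) = {θ, ι, κ, λ, μ} ∈ τ ✓.
Open sets in the quotient: τ_Q = {{}, {[θ]}, {[θ], [ι]}, {[κ]}, {[θ], [κ]}, {[θ], [ι], [κ]}, {[κ], [λ=μ]}, {[θ], [κ], [λ=μ]}, {[θ], [ι], [κ], [λ=μ]}} (9 elements).


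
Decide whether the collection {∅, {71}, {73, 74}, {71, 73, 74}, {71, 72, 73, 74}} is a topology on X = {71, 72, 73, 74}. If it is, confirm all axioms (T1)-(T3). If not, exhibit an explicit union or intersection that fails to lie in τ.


τ IS a topology on X.

Axiom (T1): ∅ ∈ τ? Yes; X ∈ τ? Yes.
Axiom (T2/T3): check pairwise unions and intersections of members of τ.
All pairwise intersections and unions checked — each lies in τ. Therefore τ satisfies (T1), (T2), (T3): it IS a topology on X.


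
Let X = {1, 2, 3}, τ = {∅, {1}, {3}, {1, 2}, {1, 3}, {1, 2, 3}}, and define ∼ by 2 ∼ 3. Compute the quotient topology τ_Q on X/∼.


X/∼ = {[1], [2=3]}; |τ_Q| = 3.

Equivalence classes: [1], [2=3].
Quotient map π: X → X/∼ sends 1 ↦ [1], 2 ↦ [2=3], 3 ↦ [2=3].
For each subset V ⊆ X/∼, compute π^{-1}(V) ⊆ X and check whether π^{-1}(V) ∈ τ. V is open in τ_Q iff π^{-1}(V) ∈ τ.
  V = {}: π^{-1}(V) = ∅ ∈ τ ✓.
  V = {[1]}: π^{-1}(V) = {1} ∈ τ ✓.
  V = {[2=3]}: π^{-1}(V) = {2, 3} ∉ τ ✗.
  V = {[1], [2=3]}: π^{-1}(V) = {1, 2, 3} ∈ τ ✓.
Open sets in the quotient: τ_Q = {{}, {[1]}, {[1], [2=3]}} (3 elements).


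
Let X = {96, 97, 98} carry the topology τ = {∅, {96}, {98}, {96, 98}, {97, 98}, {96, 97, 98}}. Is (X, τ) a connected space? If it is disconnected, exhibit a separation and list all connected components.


(X, τ) is disconnected; components = [{96}, {97, 98}].

Find clopen sets (U ∈ τ with X ∖ U ∈ τ):
  U = ∅, X ∖ U = {96, 97, 98} — both open, so U is clopen.
  U = {96}, X ∖ U = {97, 98} — both open, so U is clopen.
  U = {97, 98}, X ∖ U = {96} — both open, so U is clopen.
  U = {96, 97, 98}, X ∖ U = ∅ — both open, so U is clopen.
Nontrivial clopen(s) exist: e.g. {97, 98}. So (X, τ) is disconnected.
Compute connected components by grouping points that agree on all clopens:
  component: {96}
  component: {97, 98}


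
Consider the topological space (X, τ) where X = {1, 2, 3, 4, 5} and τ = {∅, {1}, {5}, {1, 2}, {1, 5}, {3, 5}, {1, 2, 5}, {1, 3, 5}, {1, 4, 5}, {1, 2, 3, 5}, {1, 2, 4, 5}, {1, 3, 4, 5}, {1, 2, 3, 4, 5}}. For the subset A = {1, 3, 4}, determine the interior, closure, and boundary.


int(A) = {1}, cl(A) = {1, 2, 3, 4}, ∂A = {2, 3, 4}.

Closed sets in (X, τ) are complements of opens:
  closed(X, τ) = {∅, {2}, {3}, {4}, {2, 3}, {2, 4}, {3, 4}, {1, 2, 4}, {2, 3, 4}, {3, 4, 5}, {1, 2, 3, 4}, {2, 3, 4, 5}, {1, 2, 3, 4, 5}}.
int(A) = ⋃ {U ∈ τ : U ⊆ A}. Opens contained in A: ∅, {1}.
Taking the union of these: int(A) = {1}.
cl(A) = ⋂ {C closed : A ⊆ C}. Closed sets containing A: {1, 2, 3, 4}, {1, 2, 3, 4, 5}.
Intersecting these: cl(A) = {1, 2, 3, 4}.
∂A = cl(A) ∖ int(A) = {1, 2, 3, 4} ∖ {1} = {2, 3, 4}.


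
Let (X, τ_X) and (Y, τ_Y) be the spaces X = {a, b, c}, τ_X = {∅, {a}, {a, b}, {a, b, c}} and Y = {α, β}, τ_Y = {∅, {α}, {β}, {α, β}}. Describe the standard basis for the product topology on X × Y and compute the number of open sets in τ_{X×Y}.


Basis B = {∅ × ∅, {a} × {α}, {a} × {β}, {a} × {α, β}, {a, b} × {α}, {a, b} × {β}, {a, b, c} × {α}, {a, b, c} × {β}, {a, b} × {α, β}, {a, b, c} × {α, β}}; |τ_{X×Y}| = 16.

Enumerate products U × V with U ∈ τ_X, V ∈ τ_Y (deduplicated):
  ∅ × ∅ = {} (∅)
  {a} × {α} = {(a,α)}
  {a} × {β} = {(a,β)}
  {a} × {α, β} = {(a,α), (a,β)}
  {a, b} × {α} = {(a,α), (b,α)}
  {a, b} × {β} = {(a,β), (b,β)}
  {a, b, c} × {α} = {(a,α), (b,α), (c,α)}
  {a, b, c} × {β} = {(a,β), (b,β), (c,β)}
  {a, b} × {α, β} = {(a,α), (a,β), (b,α), (b,β)}
  {a, b, c} × {α, β} = {(a,α), (a,β), (b,α), (b,β), (c,α), (c,β)}
These 10 distinct sets form the basis B.
Close under arbitrary unions to get τ_{X×Y}; counting gives |τ_{X×Y}| = 16.


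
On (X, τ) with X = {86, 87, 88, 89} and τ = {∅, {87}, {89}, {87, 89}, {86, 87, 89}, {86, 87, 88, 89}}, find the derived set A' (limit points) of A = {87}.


A' = {86, 88}

For each x ∈ X, list the open sets U ∈ τ with x ∈ U, then check whether U ∩ (A ∖ {x}) ≠ ∅ for every such U.
  x = 86: opens ∋ x are {86, 87, 89}, {86, 87, 88, 89}; each meets A ∖ {86}, so x IS a limit point.
  x = 87: open {87} ∋ x has {87} ∩ (A ∖ {87}) = ∅, so x is NOT a limit point.
  x = 88: opens ∋ x are {86, 87, 88, 89}; each meets A ∖ {88}, so x IS a limit point.
  x = 89: open {89} ∋ x has {89} ∩ (A ∖ {89}) = ∅, so x is NOT a limit point.
Collecting: A' = {86, 88}.


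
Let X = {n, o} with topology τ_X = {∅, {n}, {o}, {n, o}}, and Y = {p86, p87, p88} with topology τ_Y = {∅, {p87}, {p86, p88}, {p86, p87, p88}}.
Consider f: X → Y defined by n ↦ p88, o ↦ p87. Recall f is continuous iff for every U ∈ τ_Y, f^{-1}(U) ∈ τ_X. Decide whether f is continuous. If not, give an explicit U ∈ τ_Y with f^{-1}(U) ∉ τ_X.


f IS continuous.

Compute f^{-1}(U) for each U ∈ τ_Y:
  U = ∅: f^{-1}(U) = ∅ ∈ τ_X ✓.
  U = {p87}: f^{-1}(U) = {o} ∈ τ_X ✓.
  U = {p86, p88}: f^{-1}(U) = {n} ∈ τ_X ✓.
  U = {p86, p87, p88}: f^{-1}(U) = {n, o} ∈ τ_X ✓.
Every preimage lies in τ_X, so f IS continuous.


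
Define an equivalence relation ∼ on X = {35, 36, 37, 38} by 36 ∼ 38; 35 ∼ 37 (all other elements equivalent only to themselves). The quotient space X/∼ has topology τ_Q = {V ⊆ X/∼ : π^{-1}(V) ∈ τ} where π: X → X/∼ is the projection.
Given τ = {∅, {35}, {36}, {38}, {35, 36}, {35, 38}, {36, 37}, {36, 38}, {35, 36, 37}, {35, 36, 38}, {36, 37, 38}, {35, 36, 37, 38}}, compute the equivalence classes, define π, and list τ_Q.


X/∼ = {[35=37], [36=38]}; |τ_Q| = 3.

Equivalence classes: [35=37], [36=38].
Quotient map π: X → X/∼ sends 35 ↦ [35=37], 36 ↦ [36=38], 37 ↦ [35=37], 38 ↦ [36=38].
For each subset V ⊆ X/∼, compute π^{-1}(V) ⊆ X and check whether π^{-1}(V) ∈ τ. V is open in τ_Q iff π^{-1}(V) ∈ τ.
  V = {}: π^{-1}(V) = ∅ ∈ τ ✓.
  V = {[35=37]}: π^{-1}(V) = {35, 37} ∉ τ ✗.
  V = {[36=38]}: π^{-1}(V) = {36, 38} ∈ τ ✓.
  V = {[35=37], [36=38]}: π^{-1}(V) = {35, 36, 37, 38} ∈ τ ✓.
Open sets in the quotient: τ_Q = {{}, {[36=38]}, {[35=37], [36=38]}} (3 elements).


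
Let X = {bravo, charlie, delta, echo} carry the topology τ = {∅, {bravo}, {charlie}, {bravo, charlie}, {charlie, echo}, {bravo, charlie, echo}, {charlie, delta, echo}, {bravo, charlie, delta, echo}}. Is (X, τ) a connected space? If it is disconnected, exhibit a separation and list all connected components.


(X, τ) is disconnected; components = [{bravo}, {charlie, delta, echo}].

Find clopen sets (U ∈ τ with X ∖ U ∈ τ):
  U = ∅, X ∖ U = {bravo, charlie, delta, echo} — both open, so U is clopen.
  U = {bravo}, X ∖ U = {charlie, delta, echo} — both open, so U is clopen.
  U = {charlie, delta, echo}, X ∖ U = {bravo} — both open, so U is clopen.
  U = {bravo, charlie, delta, echo}, X ∖ U = ∅ — both open, so U is clopen.
Nontrivial clopen(s) exist: e.g. {charlie, delta, echo}. So (X, τ) is disconnected.
Compute connected components by grouping points that agree on all clopens:
  component: {bravo}
  component: {charlie, delta, echo}


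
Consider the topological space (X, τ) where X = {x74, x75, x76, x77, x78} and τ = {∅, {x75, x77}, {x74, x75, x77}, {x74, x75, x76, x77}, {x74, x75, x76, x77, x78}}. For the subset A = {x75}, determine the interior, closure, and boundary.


int(A) = ∅, cl(A) = {x74, x75, x76, x77, x78}, ∂A = {x74, x75, x76, x77, x78}.

Closed sets in (X, τ) are complements of opens:
  closed(X, τ) = {∅, {x78}, {x76, x78}, {x74, x76, x78}, {x74, x75, x76, x77, x78}}.
int(A) = ⋃ {U ∈ τ : U ⊆ A}. Opens contained in A: ∅.
Taking the union of these: int(A) = ∅.
cl(A) = ⋂ {C closed : A ⊆ C}. Closed sets containing A: {x74, x75, x76, x77, x78}.
Intersecting these: cl(A) = {x74, x75, x76, x77, x78}.
∂A = cl(A) ∖ int(A) = {x74, x75, x76, x77, x78} ∖ ∅ = {x74, x75, x76, x77, x78}.


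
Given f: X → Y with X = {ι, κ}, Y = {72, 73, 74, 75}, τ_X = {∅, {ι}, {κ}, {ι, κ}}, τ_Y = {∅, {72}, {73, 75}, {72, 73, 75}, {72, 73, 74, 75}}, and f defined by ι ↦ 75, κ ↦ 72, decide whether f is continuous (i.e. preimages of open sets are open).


f IS continuous.

Compute f^{-1}(U) for each U ∈ τ_Y:
  U = ∅: f^{-1}(U) = ∅ ∈ τ_X ✓.
  U = {72}: f^{-1}(U) = {κ} ∈ τ_X ✓.
  U = {73, 75}: f^{-1}(U) = {ι} ∈ τ_X ✓.
  U = {72, 73, 75}: f^{-1}(U) = {ι, κ} ∈ τ_X ✓.
  U = {72, 73, 74, 75}: f^{-1}(U) = {ι, κ} ∈ τ_X ✓.
Every preimage lies in τ_X, so f IS continuous.


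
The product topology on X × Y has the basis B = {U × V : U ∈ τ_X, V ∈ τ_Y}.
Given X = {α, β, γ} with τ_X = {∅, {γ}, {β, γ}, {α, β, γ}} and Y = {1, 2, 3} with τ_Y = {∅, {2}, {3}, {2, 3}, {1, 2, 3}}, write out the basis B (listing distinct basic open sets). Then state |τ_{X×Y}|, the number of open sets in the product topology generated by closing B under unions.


Basis B = {∅ × ∅, {γ} × {2}, {γ} × {3}, {β, γ} × {2}, {β, γ} × {3}, {γ} × {2, 3}, {α, β, γ} × {2}, {α, β, γ} × {3}, {γ} × {1, 2, 3}, {β, γ} × {2, 3}, {α, β, γ} × {2, 3}, {β, γ} × {1, 2, 3}, {α, β, γ} × {1, 2, 3}}; |τ_{X×Y}| = 30.

Enumerate products U × V with U ∈ τ_X, V ∈ τ_Y (deduplicated):
  ∅ × ∅ = {} (∅)
  {γ} × {2} = {(γ,2)}
  {γ} × {3} = {(γ,3)}
  {β, γ} × {2} = {(β,2), (γ,2)}
  {β, γ} × {3} = {(β,3), (γ,3)}
  {γ} × {2, 3} = {(γ,2), (γ,3)}
  {α, β, γ} × {2} = {(α,2), (β,2), (γ,2)}
  {α, β, γ} × {3} = {(α,3), (β,3), (γ,3)}
  {γ} × {1, 2, 3} = {(γ,1), (γ,2), (γ,3)}
  {β, γ} × {2, 3} = {(β,2), (β,3), (γ,2), (γ,3)}
  {α, β, γ} × {2, 3} = {(α,2), (α,3), (β,2), (β,3), (γ,2), (γ,3)}
  {β, γ} × {1, 2, 3} = {(β,1), (β,2), (β,3), (γ,1), (γ,2), (γ,3)}
  {α, β, γ} × {1, 2, 3} = {(α,1), (α,2), (α,3), (β,1), (β,2), (β,3), (γ,1), (γ,2), (γ,3)}
These 13 distinct sets form the basis B.
Close under arbitrary unions to get τ_{X×Y}; counting gives |τ_{X×Y}| = 30.


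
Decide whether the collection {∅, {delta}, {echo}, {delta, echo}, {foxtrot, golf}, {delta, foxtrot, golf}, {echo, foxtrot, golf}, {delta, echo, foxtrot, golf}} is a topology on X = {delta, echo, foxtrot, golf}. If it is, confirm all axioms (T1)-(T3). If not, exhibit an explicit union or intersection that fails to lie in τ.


τ IS a topology on X.

Axiom (T1): ∅ ∈ τ? Yes; X ∈ τ? Yes.
Axiom (T2/T3): check pairwise unions and intersections of members of τ.
All pairwise intersections and unions checked — each lies in τ. Therefore τ satisfies (T1), (T2), (T3): it IS a topology on X.


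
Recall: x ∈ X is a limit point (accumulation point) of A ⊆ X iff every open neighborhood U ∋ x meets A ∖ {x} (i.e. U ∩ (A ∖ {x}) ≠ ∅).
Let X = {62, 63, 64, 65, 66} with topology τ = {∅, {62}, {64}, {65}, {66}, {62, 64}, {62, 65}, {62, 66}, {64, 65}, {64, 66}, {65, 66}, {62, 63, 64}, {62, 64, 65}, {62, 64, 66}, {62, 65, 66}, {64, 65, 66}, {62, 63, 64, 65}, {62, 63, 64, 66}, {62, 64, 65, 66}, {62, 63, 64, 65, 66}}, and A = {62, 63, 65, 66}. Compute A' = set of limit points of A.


A' = {63}

For each x ∈ X, list the open sets U ∈ τ with x ∈ U, then check whether U ∩ (A ∖ {x}) ≠ ∅ for every such U.
  x = 62: open {62} ∋ x has {62} ∩ (A ∖ {62}) = ∅, so x is NOT a limit point.
  x = 63: opens ∋ x are {62, 63, 64}, {62, 63, 64, 65}, {62, 63, 64, 66}, {62, 63, 64, 65, 66}; each meets A ∖ {63}, so x IS a limit point.
  x = 64: open {64} ∋ x has {64} ∩ (A ∖ {64}) = ∅, so x is NOT a limit point.
  x = 65: open {65} ∋ x has {65} ∩ (A ∖ {65}) = ∅, so x is NOT a limit point.
  x = 66: open {66} ∋ x has {66} ∩ (A ∖ {66}) = ∅, so x is NOT a limit point.
Collecting: A' = {63}.


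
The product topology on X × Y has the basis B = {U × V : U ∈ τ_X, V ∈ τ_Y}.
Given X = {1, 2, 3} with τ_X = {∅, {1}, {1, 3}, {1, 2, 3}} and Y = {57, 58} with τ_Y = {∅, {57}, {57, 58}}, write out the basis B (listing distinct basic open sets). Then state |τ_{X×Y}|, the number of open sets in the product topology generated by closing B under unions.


Basis B = {∅ × ∅, {1} × {57}, {1} × {57, 58}, {1, 3} × {57}, {1, 2, 3} × {57}, {1, 3} × {57, 58}, {1, 2, 3} × {57, 58}}; |τ_{X×Y}| = 10.

Enumerate products U × V with U ∈ τ_X, V ∈ τ_Y (deduplicated):
  ∅ × ∅ = {} (∅)
  {1} × {57} = {(1,57)}
  {1} × {57, 58} = {(1,57), (1,58)}
  {1, 3} × {57} = {(1,57), (3,57)}
  {1, 2, 3} × {57} = {(1,57), (2,57), (3,57)}
  {1, 3} × {57, 58} = {(1,57), (1,58), (3,57), (3,58)}
  {1, 2, 3} × {57, 58} = {(1,57), (1,58), (2,57), (2,58), (3,57), (3,58)}
These 7 distinct sets form the basis B.
Close under arbitrary unions to get τ_{X×Y}; counting gives |τ_{X×Y}| = 10.


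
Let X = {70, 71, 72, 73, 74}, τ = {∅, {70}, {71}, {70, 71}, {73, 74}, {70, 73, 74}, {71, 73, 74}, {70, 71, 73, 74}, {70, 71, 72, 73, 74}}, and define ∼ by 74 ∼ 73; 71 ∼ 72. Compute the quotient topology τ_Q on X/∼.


X/∼ = {[70], [71=72], [73=74]}; |τ_Q| = 5.

Equivalence classes: [70], [71=72], [73=74].
Quotient map π: X → X/∼ sends 70 ↦ [70], 71 ↦ [71=72], 72 ↦ [71=72], 73 ↦ [73=74], 74 ↦ [73=74].
For each subset V ⊆ X/∼, compute π^{-1}(V) ⊆ X and check whether π^{-1}(V) ∈ τ. V is open in τ_Q iff π^{-1}(V) ∈ τ.
  V = {}: π^{-1}(V) = ∅ ∈ τ ✓.
  V = {[70]}: π^{-1}(V) = {70} ∈ τ ✓.
  V = {[71=72]}: π^{-1}(V) = {71, 72} ∉ τ ✗.
  V = {[70], [71=72]}: π^{-1}(V) = {70, 71, 72} ∉ τ ✗.
  V = {[73=74]}: π^{-1}(V) = {73, 74} ∈ τ ✓.
  V = {[70], [73=74]}: π^{-1}(V) = {70, 73, 74} ∈ τ ✓.
  V = {[71=72], [73=74]}: π^{-1}(V) = {71, 72, 73, 74} ∉ τ ✗.
  V = {[70], [71=72], [73=74]}: π^{-1}(V) = {70, 71, 72, 73, 74} ∈ τ ✓.
Open sets in the quotient: τ_Q = {{}, {[70]}, {[73=74]}, {[70], [73=74]}, {[70], [71=72], [73=74]}} (5 elements).


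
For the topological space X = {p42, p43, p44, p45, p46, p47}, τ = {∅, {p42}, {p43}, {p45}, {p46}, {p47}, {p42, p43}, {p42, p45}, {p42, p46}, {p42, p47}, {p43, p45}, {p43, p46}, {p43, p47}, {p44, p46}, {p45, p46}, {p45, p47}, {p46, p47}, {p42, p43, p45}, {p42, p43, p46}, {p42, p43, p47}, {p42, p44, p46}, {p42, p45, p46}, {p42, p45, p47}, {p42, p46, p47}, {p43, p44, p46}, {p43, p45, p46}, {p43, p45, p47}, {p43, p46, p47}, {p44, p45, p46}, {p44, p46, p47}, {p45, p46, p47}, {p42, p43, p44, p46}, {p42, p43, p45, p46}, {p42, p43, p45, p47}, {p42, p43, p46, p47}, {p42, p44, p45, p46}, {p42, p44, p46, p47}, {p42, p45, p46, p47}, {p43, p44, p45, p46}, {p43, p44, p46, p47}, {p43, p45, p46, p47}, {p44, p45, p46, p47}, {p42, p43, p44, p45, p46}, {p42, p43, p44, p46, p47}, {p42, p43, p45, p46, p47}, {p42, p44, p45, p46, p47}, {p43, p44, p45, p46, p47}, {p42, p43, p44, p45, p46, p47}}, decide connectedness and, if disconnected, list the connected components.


(X, τ) is disconnected; components = [{p42}, {p43}, {p45}, {p47}, {p44, p46}].

Find clopen sets (U ∈ τ with X ∖ U ∈ τ):
  U = ∅, X ∖ U = {p42, p43, p44, p45, p46, p47} — both open, so U is clopen.
  U = {p42}, X ∖ U = {p43, p44, p45, p46, p47} — both open, so U is clopen.
  U = {p43}, X ∖ U = {p42, p44, p45, p46, p47} — both open, so U is clopen.
  U = {p45}, X ∖ U = {p42, p43, p44, p46, p47} — both open, so U is clopen.
  U = {p47}, X ∖ U = {p42, p43, p44, p45, p46} — both open, so U is clopen.
  U = {p42, p43}, X ∖ U = {p44, p45, p46, p47} — both open, so U is clopen.
  U = {p42, p45}, X ∖ U = {p43, p44, p46, p47} — both open, so U is clopen.
  U = {p42, p47}, X ∖ U = {p43, p44, p45, p46} — both open, so U is clopen.
  U = {p43, p45}, X ∖ U = {p42, p44, p46, p47} — both open, so U is clopen.
  U = {p43, p47}, X ∖ U = {p42, p44, p45, p46} — both open, so U is clopen.
  U = {p44, p46}, X ∖ U = {p42, p43, p45, p47} — both open, so U is clopen.
  U = {p45, p47}, X ∖ U = {p42, p43, p44, p46} — both open, so U is clopen.
  U = {p42, p43, p45}, X ∖ U = {p44, p46, p47} — both open, so U is clopen.
  U = {p42, p43, p47}, X ∖ U = {p44, p45, p46} — both open, so U is clopen.
  U = {p42, p44, p46}, X ∖ U = {p43, p45, p47} — both open, so U is clopen.
  U = {p42, p45, p47}, X ∖ U = {p43, p44, p46} — both open, so U is clopen.
  U = {p43, p44, p46}, X ∖ U = {p42, p45, p47} — both open, so U is clopen.
  U = {p43, p45, p47}, X ∖ U = {p42, p44, p46} — both open, so U is clopen.
  U = {p44, p45, p46}, X ∖ U = {p42, p43, p47} — both open, so U is clopen.
  U = {p44, p46, p47}, X ∖ U = {p42, p43, p45} — both open, so U is clopen.
  U = {p42, p43, p44, p46}, X ∖ U = {p45, p47} — both open, so U is clopen.
  U = {p42, p43, p45, p47}, X ∖ U = {p44, p46} — both open, so U is clopen.
  U = {p42, p44, p45, p46}, X ∖ U = {p43, p47} — both open, so U is clopen.
  U = {p42, p44, p46, p47}, X ∖ U = {p43, p45} — both open, so U is clopen.
  U = {p43, p44, p45, p46}, X ∖ U = {p42, p47} — both open, so U is clopen.
  U = {p43, p44, p46, p47}, X ∖ U = {p42, p45} — both open, so U is clopen.
  U = {p44, p45, p46, p47}, X ∖ U = {p42, p43} — both open, so U is clopen.
  U = {p42, p43, p44, p45, p46}, X ∖ U = {p47} — both open, so U is clopen.
  U = {p42, p43, p44, p46, p47}, X ∖ U = {p45} — both open, so U is clopen.
  U = {p42, p44, p45, p46, p47}, X ∖ U = {p43} — both open, so U is clopen.
  U = {p43, p44, p45, p46, p47}, X ∖ U = {p42} — both open, so U is clopen.
  U = {p42, p43, p44, p45, p46, p47}, X ∖ U = ∅ — both open, so U is clopen.
Nontrivial clopen(s) exist: e.g. {p42, p43, p45, p47}. So (X, τ) is disconnected.
Compute connected components by grouping points that agree on all clopens:
  component: {p42}
  component: {p43}
  component: {p45}
  component: {p47}
  component: {p44, p46}
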